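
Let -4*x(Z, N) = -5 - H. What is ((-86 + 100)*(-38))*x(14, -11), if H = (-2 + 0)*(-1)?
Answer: -931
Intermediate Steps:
H = 2 (H = -2*(-1) = 2)
x(Z, N) = 7/4 (x(Z, N) = -(-5 - 1*2)/4 = -(-5 - 2)/4 = -1/4*(-7) = 7/4)
((-86 + 100)*(-38))*x(14, -11) = ((-86 + 100)*(-38))*(7/4) = (14*(-38))*(7/4) = -532*7/4 = -931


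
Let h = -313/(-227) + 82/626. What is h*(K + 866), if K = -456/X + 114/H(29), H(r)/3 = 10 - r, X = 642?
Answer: 9909298672/7602457 ≈ 1303.4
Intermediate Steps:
H(r) = 30 - 3*r (H(r) = 3*(10 - r) = 30 - 3*r)
K = -290/107 (K = -456/642 + 114/(30 - 3*29) = -456*1/642 + 114/(30 - 87) = -76/107 + 114/(-57) = -76/107 + 114*(-1/57) = -76/107 - 2 = -290/107 ≈ -2.7103)
h = 107276/71051 (h = -313*(-1/227) + 82*(1/626) = 313/227 + 41/313 = 107276/71051 ≈ 1.5098)
h*(K + 866) = 107276*(-290/107 + 866)/71051 = (107276/71051)*(92372/107) = 9909298672/7602457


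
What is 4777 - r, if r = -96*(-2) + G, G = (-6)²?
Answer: 4549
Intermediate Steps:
G = 36
r = 228 (r = -96*(-2) + 36 = 192 + 36 = 228)
4777 - r = 4777 - 1*228 = 4777 - 228 = 4549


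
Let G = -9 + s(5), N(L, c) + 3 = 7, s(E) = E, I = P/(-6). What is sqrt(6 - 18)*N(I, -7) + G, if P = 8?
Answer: -4 + 8*I*sqrt(3) ≈ -4.0 + 13.856*I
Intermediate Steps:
I = -4/3 (I = 8/(-6) = 8*(-1/6) = -4/3 ≈ -1.3333)
N(L, c) = 4 (N(L, c) = -3 + 7 = 4)
G = -4 (G = -9 + 5 = -4)
sqrt(6 - 18)*N(I, -7) + G = sqrt(6 - 18)*4 - 4 = sqrt(-12)*4 - 4 = (2*I*sqrt(3))*4 - 4 = 8*I*sqrt(3) - 4 = -4 + 8*I*sqrt(3)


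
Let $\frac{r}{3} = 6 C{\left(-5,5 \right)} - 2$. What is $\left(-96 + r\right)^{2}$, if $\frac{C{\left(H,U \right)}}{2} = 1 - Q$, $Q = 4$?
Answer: $44100$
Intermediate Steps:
$C{\left(H,U \right)} = -6$ ($C{\left(H,U \right)} = 2 \left(1 - 4\right) = 2 \left(-3\right) = -6$)
$r = -114$ ($r = 3 \left(6 \left(-6\right) - 2\right) = 3 \left(-36 - 2\right) = 3 \left(-38\right) = -114$)
$\left(-96 + r\right)^{2} = \left(-96 - 114\right)^{2} = \left(-210\right)^{2} = 44100$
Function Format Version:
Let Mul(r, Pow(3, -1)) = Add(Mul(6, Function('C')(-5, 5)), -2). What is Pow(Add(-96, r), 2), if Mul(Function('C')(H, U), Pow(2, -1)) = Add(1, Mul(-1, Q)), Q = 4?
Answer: 44100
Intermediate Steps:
Function('C')(H, U) = -6 (Function('C')(H, U) = Mul(2, Add(1, Mul(-1, 4))) = Mul(2, Add(1, -4)) = Mul(2, -3) = -6)
r = -114 (r = Mul(3, Add(Mul(6, -6), -2)) = Mul(3, Add(-36, -2)) = Mul(3, -38) = -114)
Pow(Add(-96, r), 2) = Pow(Add(-96, -114), 2) = Pow(-210, 2) = 44100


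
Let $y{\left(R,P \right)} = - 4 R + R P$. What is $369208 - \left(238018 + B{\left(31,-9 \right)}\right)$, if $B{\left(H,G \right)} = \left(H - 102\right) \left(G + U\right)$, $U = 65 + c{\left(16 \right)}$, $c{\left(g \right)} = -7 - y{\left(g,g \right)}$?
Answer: $121037$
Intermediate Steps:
$y{\left(R,P \right)} = - 4 R + P R$
$c{\left(g \right)} = -7 - g \left(-4 + g\right)$
$U = -134$ ($U = 65 - \left(7 + 16 \left(-4 + 16\right)\right) = 65 - \left(7 + 16 \cdot 12\right) = 65 - 199 = -134$)
$B{\left(H,G \right)} = \left(-134 + G\right) \left(-102 + H\right)$ ($B{\left(H,G \right)} = \left(H - 102\right) \left(G - 134\right) = \left(-102 + H\right) \left(-134 + G\right) = \left(-134 + G\right) \left(-102 + H\right)$)
$369208 - \left(238018 + B{\left(31,-9 \right)}\right) = 369208 - \left(251686 - 4433 + 918\right) = 369208 - 248171 = 121037$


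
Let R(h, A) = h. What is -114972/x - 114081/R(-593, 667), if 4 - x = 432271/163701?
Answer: -11135484816423/131962069 ≈ -84384.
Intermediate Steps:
x = 222533/163701 (x = 4 - 432271/163701 = 222533/163701 ≈ 1.3594)
-114972/x - 114081/R(-593, 667) = -114972/222533/163701 - 114081/(-593) = -114972*163701/222533 - 114081*(-1/593) = -18821031372/222533 + 114081/593 = -11135484816423/131962069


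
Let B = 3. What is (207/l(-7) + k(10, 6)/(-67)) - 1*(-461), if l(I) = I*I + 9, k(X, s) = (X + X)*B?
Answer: 1801835/3886 ≈ 463.67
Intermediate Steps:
k(X, s) = 6*X (k(X, s) = (X + X)*3 = (2*X)*3 = 6*X)
l(I) = 9 + I² (l(I) = I² + 9 = 9 + I²)
(207/l(-7) + k(10, 6)/(-67)) - 1*(-461) = (207/(9 + (-7)²) + (6*10)/(-67)) - 1*(-461) = (207/(9 + 49) + 60*(-1/67)) + 461 = (207/58 - 60/67) + 461 = 10389/3886 + 461 = 1801835/3886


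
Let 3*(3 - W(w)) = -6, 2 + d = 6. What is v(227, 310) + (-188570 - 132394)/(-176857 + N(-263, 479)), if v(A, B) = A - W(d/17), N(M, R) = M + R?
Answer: 39535266/176641 ≈ 223.82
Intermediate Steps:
d = 4 (d = -2 + 6 = 4)
W(w) = 5 (W(w) = 3 - ⅓*(-6) = 3 + 2 = 5)
v(A, B) = -5 + A (v(A, B) = A - 1*5 = A - 5 = -5 + A)
v(227, 310) + (-188570 - 132394)/(-176857 + N(-263, 479)) = (-5 + 227) + (-188570 - 132394)/(-176857 + (-263 + 479)) = 222 - 320964/(-176857 + 216) = 222 - 320964/(-176641) = 222 - 320964*(-1/176641) = 222 + 320964/176641 = 39535266/176641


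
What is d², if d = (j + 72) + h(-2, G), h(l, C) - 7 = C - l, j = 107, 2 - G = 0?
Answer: 36100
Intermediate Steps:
G = 2 (G = 2 - 1*0 = 2 + 0 = 2)
h(l, C) = 7 + C - l (h(l, C) = 7 + (C - l) = 7 + C - l)
d = 190 (d = (107 + 72) + (7 + 2 - 1*(-2)) = 179 + (7 + 2 + 2) = 179 + 11 = 190)
d² = 190² = 36100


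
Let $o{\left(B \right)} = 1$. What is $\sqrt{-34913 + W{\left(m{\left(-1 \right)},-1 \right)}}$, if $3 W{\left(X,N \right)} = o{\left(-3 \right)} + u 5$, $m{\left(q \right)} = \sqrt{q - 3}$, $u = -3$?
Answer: $\frac{i \sqrt{314259}}{3} \approx 186.86 i$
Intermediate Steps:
$m{\left(q \right)} = \sqrt{-3 + q}$
$W{\left(X,N \right)} = - \frac{14}{3}$ ($W{\left(X,N \right)} = \frac{1 - 15}{3} = \frac{1}{3} \left(-14\right) = - \frac{14}{3}$)
$\sqrt{-34913 + W{\left(m{\left(-1 \right)},-1 \right)}} = \sqrt{-34913 - \frac{14}{3}} = \sqrt{- \frac{104753}{3}} = \frac{i \sqrt{314259}}{3}$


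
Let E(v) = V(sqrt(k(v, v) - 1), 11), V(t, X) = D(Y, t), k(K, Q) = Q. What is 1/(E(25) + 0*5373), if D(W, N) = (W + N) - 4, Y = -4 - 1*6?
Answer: -7/86 - sqrt(6)/86 ≈ -0.10988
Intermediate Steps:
Y = -10 (Y = -4 - 6 = -10)
D(W, N) = -4 + N + W (D(W, N) = (N + W) - 4 = -4 + N + W)
V(t, X) = -14 + t (V(t, X) = -4 + t - 10 = -14 + t)
E(v) = -14 + sqrt(-1 + v) (E(v) = -14 + sqrt(v - 1) = -14 + sqrt(-1 + v))
1/(E(25) + 0*5373) = 1/((-14 + sqrt(-1 + 25)) + 0*5373) = 1/((-14 + sqrt(24)) + 0) = 1/((-14 + 2*sqrt(6)) + 0) = 1/(-14 + 2*sqrt(6))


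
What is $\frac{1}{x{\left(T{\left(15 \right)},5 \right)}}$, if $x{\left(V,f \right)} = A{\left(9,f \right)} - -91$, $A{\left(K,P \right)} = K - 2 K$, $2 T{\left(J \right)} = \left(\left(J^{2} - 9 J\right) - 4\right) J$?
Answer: $\frac{1}{82} \approx 0.012195$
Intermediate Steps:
$T{\left(J \right)} = \frac{J \left(-4 + J^{2} - 9 J\right)}{2}$ ($T{\left(J \right)} = \frac{\left(\left(J^{2} - 9 J\right) - 4\right) J}{2} = \frac{\left(-4 + J^{2} - 9 J\right) J}{2} = \frac{J \left(-4 + J^{2} - 9 J\right)}{2}$)
$A{\left(K,P \right)} = - K$
$x{\left(V,f \right)} = 82$ ($x{\left(V,f \right)} = \left(-1\right) 9 - -91 = -9 + 91 = 82$)
$\frac{1}{x{\left(T{\left(15 \right)},5 \right)}} = \frac{1}{82}$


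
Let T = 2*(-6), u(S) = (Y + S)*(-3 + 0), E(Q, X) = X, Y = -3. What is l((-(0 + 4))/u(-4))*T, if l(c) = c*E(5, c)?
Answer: -64/147 ≈ -0.43537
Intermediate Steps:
u(S) = 9 - 3*S (u(S) = (-3 + S)*(-3 + 0) = (-3 + S)*(-3) = 9 - 3*S)
T = -12
l(c) = c**2 (l(c) = c*c = c**2)
l((-(0 + 4))/u(-4))*T = ((-(0 + 4))/(9 - 3*(-4)))**2*(-12) = ((-1*4)/(9 + 12))**2*(-12) = (-4/21)**2*(-12) = (16/441)*(-12) = -64/147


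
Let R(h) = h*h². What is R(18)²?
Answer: 34012224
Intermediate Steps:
R(h) = h³
R(18)² = (18³)² = 5832² = 34012224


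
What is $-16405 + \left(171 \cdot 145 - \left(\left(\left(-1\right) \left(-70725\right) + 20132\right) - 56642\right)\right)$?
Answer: $-25825$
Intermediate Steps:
$-16405 + \left(171 \cdot 145 - \left(\left(\left(-1\right) \left(-70725\right) + 20132\right) - 56642\right)\right) = -16405 + \left(24795 - \left(\left(70725 + 20132\right) - 56642\right)\right) = -16405 + \left(24795 - \left(90857 - 56642\right)\right) = -16405 + \left(24795 - 34215\right) = -16405 - 9420 = -25825$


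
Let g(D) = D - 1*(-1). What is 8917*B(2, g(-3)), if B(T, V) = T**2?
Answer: 35668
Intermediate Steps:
g(D) = 1 + D (g(D) = D + 1 = 1 + D)
8917*B(2, g(-3)) = 8917*2**2 = 8917*4 = 35668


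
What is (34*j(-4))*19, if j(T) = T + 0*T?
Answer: -2584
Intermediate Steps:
j(T) = T (j(T) = T + 0 = T)
(34*j(-4))*19 = (34*(-4))*19 = -136*19 = -2584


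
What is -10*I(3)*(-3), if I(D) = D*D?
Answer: 270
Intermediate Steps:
I(D) = D²
-10*I(3)*(-3) = -10*3²*(-3) = -10*9*(-3) = -90*(-3) = 270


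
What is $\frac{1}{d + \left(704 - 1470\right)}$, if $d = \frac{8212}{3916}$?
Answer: $- \frac{979}{747861} \approx -0.0013091$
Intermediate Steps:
$d = \frac{2053}{979}$ ($d = 8212 \cdot \frac{1}{3916} = \frac{2053}{979} \approx 2.097$)
$\frac{1}{d + \left(704 - 1470\right)} = \frac{1}{\frac{2053}{979} + \left(704 - 1470\right)} = \frac{1}{\frac{2053}{979} - 766} = \frac{1}{- \frac{747861}{979}} = - \frac{979}{747861}$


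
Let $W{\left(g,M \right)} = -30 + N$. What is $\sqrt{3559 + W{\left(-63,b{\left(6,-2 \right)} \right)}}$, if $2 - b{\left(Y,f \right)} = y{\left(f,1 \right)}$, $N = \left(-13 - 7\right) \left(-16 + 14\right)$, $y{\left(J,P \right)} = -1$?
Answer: $\sqrt{3569} \approx 59.741$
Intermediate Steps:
$N = 40$ ($N = \left(-20\right) \left(-2\right) = 40$)
$b{\left(Y,f \right)} = 3$ ($b{\left(Y,f \right)} = 2 - -1 = 2 + 1 = 3$)
$W{\left(g,M \right)} = 10$ ($W{\left(g,M \right)} = -30 + 40 = 10$)
$\sqrt{3559 + W{\left(-63,b{\left(6,-2 \right)} \right)}} = \sqrt{3559 + 10} = \sqrt{3569}$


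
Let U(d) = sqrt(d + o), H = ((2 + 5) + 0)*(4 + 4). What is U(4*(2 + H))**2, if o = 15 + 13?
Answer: 260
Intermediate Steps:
H = 56 (H = (7 + 0)*8 = 7*8 = 56)
o = 28
U(d) = sqrt(28 + d) (U(d) = sqrt(d + 28) = sqrt(28 + d))
U(4*(2 + H))**2 = (sqrt(28 + 4*(2 + 56)))**2 = (sqrt(28 + 4*58))**2 = (sqrt(28 + 232))**2 = (sqrt(260))**2 = (2*sqrt(65))**2 = 260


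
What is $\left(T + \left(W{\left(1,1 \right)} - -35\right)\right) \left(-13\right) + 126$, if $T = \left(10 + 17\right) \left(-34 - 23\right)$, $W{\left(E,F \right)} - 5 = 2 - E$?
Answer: $19600$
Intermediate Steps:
$W{\left(E,F \right)} = 7 - E$ ($W{\left(E,F \right)} = 5 - \left(-2 + E\right) = 7 - E$)
$T = -1539$ ($T = 27 \left(-57\right) = -1539$)
$\left(T + \left(W{\left(1,1 \right)} - -35\right)\right) \left(-13\right) + 126 = \left(-1539 + \left(\left(7 - 1\right) - -35\right)\right) \left(-13\right) + 126 = \left(-1539 + \left(\left(7 - 1\right) + 35\right)\right) \left(-13\right) + 126 = \left(-1539 + \left(6 + 35\right)\right) \left(-13\right) + 126 = \left(-1539 + 41\right) \left(-13\right) + 126 = \left(-1498\right) \left(-13\right) + 126 = 19474 + 126 = 19600$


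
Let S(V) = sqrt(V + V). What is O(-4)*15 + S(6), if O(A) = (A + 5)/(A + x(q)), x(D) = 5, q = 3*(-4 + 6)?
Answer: 15 + 2*sqrt(3) ≈ 18.464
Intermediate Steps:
q = 6 (q = 3*2 = 6)
S(V) = sqrt(2)*sqrt(V) (S(V) = sqrt(2*V) = sqrt(2)*sqrt(V))
O(A) = 1 (O(A) = (A + 5)/(A + 5) = (5 + A)/(5 + A) = 1)
O(-4)*15 + S(6) = 1*15 + sqrt(2)*sqrt(6) = 15 + 2*sqrt(3)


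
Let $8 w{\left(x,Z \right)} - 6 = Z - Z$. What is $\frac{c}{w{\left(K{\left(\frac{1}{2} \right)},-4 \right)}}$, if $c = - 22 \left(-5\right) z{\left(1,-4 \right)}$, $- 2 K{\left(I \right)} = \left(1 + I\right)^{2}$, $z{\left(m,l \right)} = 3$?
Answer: $440$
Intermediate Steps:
$K{\left(I \right)} = - \frac{\left(1 + I\right)^{2}}{2}$
$w{\left(x,Z \right)} = \frac{3}{4}$ ($w{\left(x,Z \right)} = \frac{3}{4} + \frac{Z - Z}{8} = \frac{3}{4} + \frac{1}{8} \cdot 0 = \frac{3}{4} + 0 = \frac{3}{4}$)
$c = 330$ ($c = - 22 \left(-5\right) 3 = - \left(-110\right) 3 = \left(-1\right) \left(-330\right) = 330$)
$\frac{c}{w{\left(K{\left(\frac{1}{2} \right)},-4 \right)}} = \frac{330}{\frac{3}{4}} = 330 \cdot \frac{4}{3} = 440$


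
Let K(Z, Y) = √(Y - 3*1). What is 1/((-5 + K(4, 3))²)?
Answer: 1/25 ≈ 0.040000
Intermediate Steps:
K(Z, Y) = √(-3 + Y) (K(Z, Y) = √(Y - 3) = √(-3 + Y))
1/((-5 + K(4, 3))²) = 1/((-5 + √(-3 + 3))²) = 1/((-5 + √0)²) = 1/((-5 + 0)²) = 1/((-5)²) = 1/25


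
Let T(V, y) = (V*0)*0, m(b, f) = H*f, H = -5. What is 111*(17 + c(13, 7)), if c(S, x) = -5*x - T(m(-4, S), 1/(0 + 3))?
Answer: -1998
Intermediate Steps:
m(b, f) = -5*f
T(V, y) = 0 (T(V, y) = 0*0 = 0)
c(S, x) = -5*x (c(S, x) = -5*x - 1*0 = -5*x + 0 = -5*x)
111*(17 + c(13, 7)) = 111*(17 - 5*7) = 111*(17 - 35) = 111*(-18) = -1998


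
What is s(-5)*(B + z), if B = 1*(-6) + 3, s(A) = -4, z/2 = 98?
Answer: -772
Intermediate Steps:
z = 196 (z = 2*98 = 196)
B = -3 (B = -6 + 3 = -3)
s(-5)*(B + z) = -4*(-3 + 196) = -4*193 = -772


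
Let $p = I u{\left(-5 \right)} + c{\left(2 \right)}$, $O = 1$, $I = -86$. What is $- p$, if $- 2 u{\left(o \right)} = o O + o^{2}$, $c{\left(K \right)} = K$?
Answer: $-862$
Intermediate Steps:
$u{\left(o \right)} = - \frac{o}{2} - \frac{o^{2}}{2}$ ($u{\left(o \right)} = - \frac{o 1 + o^{2}}{2} = - \frac{o + o^{2}}{2} = - \frac{o}{2} - \frac{o^{2}}{2}$)
$p = 862$ ($p = - 86 \left(\left(- \frac{1}{2}\right) \left(-5\right) \left(1 - 5\right)\right) + 2 = - 86 \left(\left(- \frac{1}{2}\right) \left(-5\right) \left(-4\right)\right) + 2 = \left(-86\right) \left(-10\right) + 2 = 860 + 2 = 862$)
$- p = \left(-1\right) 862 = -862$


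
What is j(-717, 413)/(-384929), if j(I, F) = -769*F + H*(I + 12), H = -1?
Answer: 316892/384929 ≈ 0.82325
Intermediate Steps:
j(I, F) = -12 - I - 769*F (j(I, F) = -769*F - (I + 12) = -769*F - (12 + I) = -769*F + (-12 - I) = -12 - I - 769*F)
j(-717, 413)/(-384929) = (-12 - 1*(-717) - 769*413)/(-384929) = (-12 + 717 - 317597)*(-1/384929) = -316892*(-1/384929) = 316892/384929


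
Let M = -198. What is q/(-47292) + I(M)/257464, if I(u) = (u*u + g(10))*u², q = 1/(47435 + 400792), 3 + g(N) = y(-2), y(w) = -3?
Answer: 4071833365435719733/682200792972972 ≈ 5968.7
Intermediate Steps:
g(N) = -6 (g(N) = -3 - 3 = -6)
q = 1/448227 ≈ 2.2310e-6
I(u) = u²*(-6 + u²) (I(u) = (u*u - 6)*u² = (u² - 6)*u² = (-6 + u²)*u² = u²*(-6 + u²))
q/(-47292) + I(M)/257464 = (1/448227)/(-47292) + ((-198)²*(-6 + (-198)²))/257464 = (1/448227)*(-1/47292) + (39204*(-6 + 39204))*(1/257464) = -1/21197551284 + (39204*39198)*(1/257464) = -1/21197551284 + 1536718392*(1/257464) = -1/21197551284 + 192089799/32183 = 4071833365435719733/682200792972972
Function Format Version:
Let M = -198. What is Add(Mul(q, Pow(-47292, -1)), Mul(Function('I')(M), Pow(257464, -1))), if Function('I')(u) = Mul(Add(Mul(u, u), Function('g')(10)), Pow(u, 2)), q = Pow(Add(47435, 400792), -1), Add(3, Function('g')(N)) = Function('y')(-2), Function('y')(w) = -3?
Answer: Rational(4071833365435719733, 682200792972972) ≈ 5968.7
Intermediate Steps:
Function('g')(N) = -6 (Function('g')(N) = Add(-3, -3) = -6)
q = Rational(1, 448227) (q = Pow(448227, -1) = Rational(1, 448227) ≈ 2.2310e-6)
Function('I')(u) = Mul(Pow(u, 2), Add(-6, Pow(u, 2))) (Function('I')(u) = Mul(Add(Mul(u, u), -6), Pow(u, 2)) = Mul(Add(Pow(u, 2), -6), Pow(u, 2)) = Mul(Add(-6, Pow(u, 2)), Pow(u, 2)) = Mul(Pow(u, 2), Add(-6, Pow(u, 2))))
Add(Mul(q, Pow(-47292, -1)), Mul(Function('I')(M), Pow(257464, -1))) = Add(Mul(Rational(1, 448227), Pow(-47292, -1)), Mul(Mul(Pow(-198, 2), Add(-6, Pow(-198, 2))), Pow(257464, -1))) = Add(Mul(Rational(1, 448227), Rational(-1, 47292)), Mul(Mul(39204, Add(-6, 39204)), Rational(1, 257464))) = Add(Rational(-1, 21197551284), Mul(Mul(39204, 39198), Rational(1, 257464))) = Add(Rational(-1, 21197551284), Mul(1536718392, Rational(1, 257464))) = Add(Rational(-1, 21197551284), Rational(192089799, 32183)) = Rational(4071833365435719733, 682200792972972)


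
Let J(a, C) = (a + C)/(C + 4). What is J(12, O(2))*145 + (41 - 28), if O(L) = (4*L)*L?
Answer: 216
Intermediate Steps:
O(L) = 4*L²
J(a, C) = (C + a)/(4 + C)
J(12, O(2))*145 + (41 - 28) = ((4*2² + 12)/(4 + 4*2²))*145 + (41 - 28) = ((4*4 + 12)/(4 + 4*4))*145 + 13 = ((16 + 12)/(4 + 16))*145 + 13 = (28/20)*145 + 13 = ((1/20)*28)*145 + 13 = (7/5)*145 + 13 = 203 + 13 = 216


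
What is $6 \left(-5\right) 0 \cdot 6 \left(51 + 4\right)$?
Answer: $0$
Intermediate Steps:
$6 \left(-5\right) 0 \cdot 6 \left(51 + 4\right) = \left(-30\right) 0 \cdot 6 \cdot 55 = 0 \cdot 6 \cdot 55 = 0 \cdot 55 = 0$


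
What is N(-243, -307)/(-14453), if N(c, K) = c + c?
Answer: 486/14453 ≈ 0.033626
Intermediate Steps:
N(c, K) = 2*c
N(-243, -307)/(-14453) = (2*(-243))/(-14453) = -486*(-1/14453) = 486/14453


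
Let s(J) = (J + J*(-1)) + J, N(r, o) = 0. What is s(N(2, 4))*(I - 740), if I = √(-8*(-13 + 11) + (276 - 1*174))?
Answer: 0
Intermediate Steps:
s(J) = J (s(J) = (J - J) + J = 0 + J = J)
I = √118 (I = √(-8*(-2) + (276 - 174)) = √(16 + 102) = √118 ≈ 10.863)
s(N(2, 4))*(I - 740) = 0*(√118 - 740) = 0*(-740 + √118) = 0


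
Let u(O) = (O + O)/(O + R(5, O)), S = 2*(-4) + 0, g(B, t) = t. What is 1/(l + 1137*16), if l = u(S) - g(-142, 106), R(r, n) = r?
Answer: 3/54274 ≈ 5.5275e-5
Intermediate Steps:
S = -8 (S = -8 + 0 = -8)
u(O) = 2*O/(5 + O) (u(O) = (O + O)/(O + 5) = (2*O)/(5 + O) = 2*O/(5 + O))
l = -302/3 (l = 2*(-8)/(5 - 8) - 1*106 = 2*(-8)/(-3) - 106 = 2*(-8)*(-⅓) - 106 = 16/3 - 106 = -302/3 ≈ -100.67)
1/(l + 1137*16) = 1/(-302/3 + 1137*16) = 1/(-302/3 + 18192) = 1/(54274/3) = 3/54274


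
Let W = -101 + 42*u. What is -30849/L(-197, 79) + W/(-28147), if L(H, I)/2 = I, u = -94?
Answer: -867667061/4447226 ≈ -195.10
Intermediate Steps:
L(H, I) = 2*I
W = -4049 (W = -101 + 42*(-94) = -101 - 3948 = -4049)
-30849/L(-197, 79) + W/(-28147) = -30849/(2*79) - 4049/(-28147) = -30849/158 - 4049*(-1/28147) = -30849*1/158 + 4049/28147 = -30849/158 + 4049/28147 = -867667061/4447226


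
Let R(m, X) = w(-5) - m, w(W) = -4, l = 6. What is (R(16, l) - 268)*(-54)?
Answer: 15552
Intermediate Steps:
R(m, X) = -4 - m
(R(16, l) - 268)*(-54) = ((-4 - 1*16) - 268)*(-54) = ((-4 - 16) - 268)*(-54) = (-20 - 268)*(-54) = -288*(-54) = 15552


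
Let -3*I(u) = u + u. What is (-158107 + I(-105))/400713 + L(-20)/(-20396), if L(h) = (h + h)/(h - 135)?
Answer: -8327183993/21113434399 ≈ -0.39440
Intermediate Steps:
I(u) = -2*u/3 (I(u) = -(u + u)/3 = -2*u/3)
L(h) = 2*h/(-135 + h) (L(h) = (2*h)/(-135 + h) = 2*h/(-135 + h))
(-158107 + I(-105))/400713 + L(-20)/(-20396) = (-158107 - 2/3*(-105))/400713 + (2*(-20)/(-135 - 20))/(-20396) = (-158107 + 70)*(1/400713) + (2*(-20)/(-155))*(-1/20396) = -158037*1/400713 + (2*(-20)*(-1/155))*(-1/20396) = -52679/133571 + (8/31)*(-1/20396) = -52679/133571 - 2/158069 = -8327183993/21113434399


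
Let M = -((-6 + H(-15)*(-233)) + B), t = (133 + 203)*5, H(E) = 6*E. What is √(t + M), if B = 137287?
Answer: I*√156571 ≈ 395.69*I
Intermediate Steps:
t = 1680 (t = 336*5 = 1680)
M = -158251 (M = -((-6 + (6*(-15))*(-233)) + 137287) = -((-6 - 90*(-233)) + 137287) = -((-6 + 20970) + 137287) = -(20964 + 137287) = -1*158251 = -158251)
√(t + M) = √(1680 - 158251) = √(-156571) = I*√156571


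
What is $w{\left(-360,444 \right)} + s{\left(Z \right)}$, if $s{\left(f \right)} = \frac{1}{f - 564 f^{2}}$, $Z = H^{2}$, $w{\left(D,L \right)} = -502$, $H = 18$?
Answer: $- \frac{29721482281}{59206140} \approx -502.0$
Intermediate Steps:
$Z = 324$ ($Z = 18^{2} = 324$)
$w{\left(-360,444 \right)} + s{\left(Z \right)} = -502 - \frac{1}{324 \left(-1 + 564 \cdot 324\right)} = -502 - \frac{1}{324 \left(-1 + 182736\right)} = -502 - \frac{1}{324 \cdot 182735} = -502 - \frac{1}{324} \cdot \frac{1}{182735} = -502 - \frac{1}{59206140} = - \frac{29721482281}{59206140}$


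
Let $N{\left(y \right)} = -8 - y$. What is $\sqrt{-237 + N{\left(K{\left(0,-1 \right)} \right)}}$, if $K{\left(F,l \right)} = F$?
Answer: $7 i \sqrt{5} \approx 15.652 i$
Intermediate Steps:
$\sqrt{-237 + N{\left(K{\left(0,-1 \right)} \right)}} = \sqrt{-237 - 8} = \sqrt{-245} = 7 i \sqrt{5}$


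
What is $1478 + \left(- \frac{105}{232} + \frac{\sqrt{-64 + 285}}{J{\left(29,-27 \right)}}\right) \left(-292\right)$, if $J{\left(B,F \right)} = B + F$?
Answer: $\frac{93389}{58} - 146 \sqrt{221} \approx -560.29$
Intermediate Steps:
$1478 + \left(- \frac{105}{232} + \frac{\sqrt{-64 + 285}}{J{\left(29,-27 \right)}}\right) \left(-292\right) = 1478 + \left(- \frac{105}{232} + \frac{\sqrt{-64 + 285}}{29 - 27}\right) \left(-292\right) = 1478 + \left(\left(-105\right) \frac{1}{232} + \frac{\sqrt{221}}{2}\right) \left(-292\right) = 1478 + \left(- \frac{105}{232} + \sqrt{221} \cdot \frac{1}{2}\right) \left(-292\right) = 1478 + \left(- \frac{105}{232} + \frac{\sqrt{221}}{2}\right) \left(-292\right) = 1478 + \left(\frac{7665}{58} - 146 \sqrt{221}\right) = \frac{93389}{58} - 146 \sqrt{221}$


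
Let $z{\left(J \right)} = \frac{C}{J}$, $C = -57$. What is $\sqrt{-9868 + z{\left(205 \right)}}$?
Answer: $\frac{i \sqrt{414714385}}{205} \approx 99.339 i$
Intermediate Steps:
$z{\left(J \right)} = - \frac{57}{J}$
$\sqrt{-9868 + z{\left(205 \right)}} = \sqrt{-9868 - \frac{57}{205}} = \sqrt{- \frac{2022997}{205}} = \frac{i \sqrt{414714385}}{205}$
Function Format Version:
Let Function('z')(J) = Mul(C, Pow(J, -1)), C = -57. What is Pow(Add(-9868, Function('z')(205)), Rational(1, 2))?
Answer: Mul(Rational(1, 205), I, Pow(414714385, Rational(1, 2))) ≈ Mul(99.339, I)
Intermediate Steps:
Function('z')(J) = Mul(-57, Pow(J, -1))
Pow(Add(-9868, Function('z')(205)), Rational(1, 2)) = Pow(Add(-9868, Mul(-57, Pow(205, -1))), Rational(1, 2)) = Pow(Add(-9868, Mul(-57, Rational(1, 205))), Rational(1, 2)) = Pow(Add(-9868, Rational(-57, 205)), Rational(1, 2)) = Pow(Rational(-2022997, 205), Rational(1, 2)) = Mul(Rational(1, 205), I, Pow(414714385, Rational(1, 2)))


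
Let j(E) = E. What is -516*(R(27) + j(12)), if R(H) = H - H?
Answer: -6192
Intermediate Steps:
R(H) = 0
-516*(R(27) + j(12)) = -516*(0 + 12) = -516*12 = -6192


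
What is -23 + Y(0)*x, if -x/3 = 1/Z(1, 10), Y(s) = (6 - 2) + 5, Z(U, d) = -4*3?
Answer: -83/4 ≈ -20.750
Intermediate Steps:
Z(U, d) = -12
Y(s) = 9 (Y(s) = 4 + 5 = 9)
x = ¼ (x = -3/(-12) = -3*(-1/12) = ¼ ≈ 0.25000)
-23 + Y(0)*x = -23 + 9*(¼) = -23 + 9/4 = -83/4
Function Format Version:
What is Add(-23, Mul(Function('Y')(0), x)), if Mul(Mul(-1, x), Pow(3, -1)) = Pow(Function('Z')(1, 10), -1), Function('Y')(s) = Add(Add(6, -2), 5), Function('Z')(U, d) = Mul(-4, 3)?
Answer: Rational(-83, 4) ≈ -20.750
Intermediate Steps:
Function('Z')(U, d) = -12
Function('Y')(s) = 9 (Function('Y')(s) = Add(4, 5) = 9)
x = Rational(1, 4) (x = Mul(-3, Pow(-12, -1)) = Mul(-3, Rational(-1, 12)) = Rational(1, 4) ≈ 0.25000)
Add(-23, Mul(Function('Y')(0), x)) = Add(-23, Mul(9, Rational(1, 4))) = Add(-23, Rational(9, 4)) = Rational(-83, 4)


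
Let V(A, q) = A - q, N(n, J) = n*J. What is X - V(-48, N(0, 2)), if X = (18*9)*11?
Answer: 1830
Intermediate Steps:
N(n, J) = J*n
X = 1782 (X = 162*11 = 1782)
X - V(-48, N(0, 2)) = 1782 - (-48 - 2*0) = 1782 - (-48 - 1*0) = 1782 - (-48 + 0) = 1782 - 1*(-48) = 1782 + 48 = 1830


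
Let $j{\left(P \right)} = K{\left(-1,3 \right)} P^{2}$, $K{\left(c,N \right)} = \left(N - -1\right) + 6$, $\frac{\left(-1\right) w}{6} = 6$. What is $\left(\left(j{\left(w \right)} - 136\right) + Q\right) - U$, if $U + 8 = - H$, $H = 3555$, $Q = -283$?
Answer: $16104$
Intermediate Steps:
$w = -36$ ($w = \left(-6\right) 6 = -36$)
$K{\left(c,N \right)} = 7 + N$ ($K{\left(c,N \right)} = \left(N + 1\right) + 6 = \left(1 + N\right) + 6 = 7 + N$)
$j{\left(P \right)} = 10 P^{2}$ ($j{\left(P \right)} = \left(7 + 3\right) P^{2} = 10 P^{2}$)
$U = -3563$ ($U = -8 - 3555 = -3563$)
$\left(\left(j{\left(w \right)} - 136\right) + Q\right) - U = \left(\left(10 \left(-36\right)^{2} - 136\right) - 283\right) - -3563 = \left(\left(10 \cdot 1296 - 136\right) - 283\right) + 3563 = \left(\left(12960 - 136\right) - 283\right) + 3563 = \left(12824 - 283\right) + 3563 = 12541 + 3563 = 16104$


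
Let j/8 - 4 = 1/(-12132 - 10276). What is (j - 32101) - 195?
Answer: -90371465/2801 ≈ -32264.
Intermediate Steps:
j = 89631/2801 (j = 32 + 8/(-12132 - 10276) = 32 + 8/(-22408) = 32 + 8*(-1/22408) = 32 - 1/2801 = 89631/2801 ≈ 32.000)
(j - 32101) - 195 = (89631/2801 - 32101) - 195 = -89825270/2801 - 195 = -90371465/2801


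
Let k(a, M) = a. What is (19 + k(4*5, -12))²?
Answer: 1521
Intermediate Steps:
(19 + k(4*5, -12))² = (19 + 4*5)² = (19 + 20)² = 39² = 1521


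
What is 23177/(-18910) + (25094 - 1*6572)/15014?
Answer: 1135771/141957370 ≈ 0.0080008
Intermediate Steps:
23177/(-18910) + (25094 - 1*6572)/15014 = 23177*(-1/18910) + (25094 - 6572)*(1/15014) = -23177/18910 + 18522*(1/15014) = -23177/18910 + 9261/7507 = 1135771/141957370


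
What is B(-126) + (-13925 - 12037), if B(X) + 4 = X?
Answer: -26092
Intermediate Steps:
B(X) = -4 + X
B(-126) + (-13925 - 12037) = (-4 - 126) + (-13925 - 12037) = -130 - 25962 = -26092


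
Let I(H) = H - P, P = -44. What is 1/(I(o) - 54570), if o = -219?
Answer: -1/54745 ≈ -1.8266e-5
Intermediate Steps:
I(H) = 44 + H (I(H) = H - 1*(-44) = H + 44 = 44 + H)
1/(I(o) - 54570) = 1/((44 - 219) - 54570) = 1/(-175 - 54570) = 1/(-54745) = -1/54745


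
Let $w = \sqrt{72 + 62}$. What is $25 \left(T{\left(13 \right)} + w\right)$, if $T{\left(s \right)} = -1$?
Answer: $-25 + 25 \sqrt{134} \approx 264.4$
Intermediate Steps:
$w = \sqrt{134} \approx 11.576$
$25 \left(T{\left(13 \right)} + w\right) = 25 \left(-1 + \sqrt{134}\right) = -25 + 25 \sqrt{134}$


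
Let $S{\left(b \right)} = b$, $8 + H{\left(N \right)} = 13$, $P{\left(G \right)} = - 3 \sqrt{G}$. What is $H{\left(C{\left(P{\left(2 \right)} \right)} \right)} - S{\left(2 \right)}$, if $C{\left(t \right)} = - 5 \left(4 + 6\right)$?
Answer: $3$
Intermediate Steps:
$C{\left(t \right)} = -50$ ($C{\left(t \right)} = \left(-5\right) 10 = -50$)
$H{\left(N \right)} = 5$ ($H{\left(N \right)} = -8 + 13 = 5$)
$H{\left(C{\left(P{\left(2 \right)} \right)} \right)} - S{\left(2 \right)} = 5 - 2 = 3$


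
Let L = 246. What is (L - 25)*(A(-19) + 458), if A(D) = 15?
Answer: 104533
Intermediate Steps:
(L - 25)*(A(-19) + 458) = (246 - 25)*(15 + 458) = 221*473 = 104533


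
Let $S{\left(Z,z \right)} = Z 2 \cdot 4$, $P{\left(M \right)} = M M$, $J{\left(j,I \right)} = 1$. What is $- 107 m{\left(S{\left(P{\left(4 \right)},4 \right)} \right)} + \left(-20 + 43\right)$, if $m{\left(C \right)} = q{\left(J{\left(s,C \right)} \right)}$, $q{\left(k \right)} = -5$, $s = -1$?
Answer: $558$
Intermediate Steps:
$P{\left(M \right)} = M^{2}$
$S{\left(Z,z \right)} = 8 Z$ ($S{\left(Z,z \right)} = 2 Z 4 = 8 Z$)
$m{\left(C \right)} = -5$
$- 107 m{\left(S{\left(P{\left(4 \right)},4 \right)} \right)} + \left(-20 + 43\right) = \left(-107\right) \left(-5\right) + \left(-20 + 43\right) = 535 + 23 = 558$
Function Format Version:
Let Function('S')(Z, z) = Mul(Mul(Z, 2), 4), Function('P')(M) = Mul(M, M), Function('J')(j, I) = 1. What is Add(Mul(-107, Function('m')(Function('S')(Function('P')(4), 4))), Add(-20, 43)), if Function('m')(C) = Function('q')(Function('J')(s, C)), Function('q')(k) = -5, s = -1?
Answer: 558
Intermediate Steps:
Function('P')(M) = Pow(M, 2)
Function('S')(Z, z) = Mul(8, Z) (Function('S')(Z, z) = Mul(Mul(2, Z), 4) = Mul(8, Z))
Function('m')(C) = -5
Add(Mul(-107, Function('m')(Function('S')(Function('P')(4), 4))), Add(-20, 43)) = Add(Mul(-107, -5), Add(-20, 43)) = Add(535, 23) = 558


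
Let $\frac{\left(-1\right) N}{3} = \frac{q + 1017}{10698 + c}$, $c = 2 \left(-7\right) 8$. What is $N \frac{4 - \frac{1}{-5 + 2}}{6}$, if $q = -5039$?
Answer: $\frac{26143}{31758} \approx 0.82319$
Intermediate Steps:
$c = -112$ ($c = \left(-14\right) 8 = -112$)
$N = \frac{6033}{5293}$ ($N = - 3 \frac{-5039 + 1017}{10698 - 112} = - 3 \left(- \frac{4022}{10586}\right) = - 3 \left(\left(-4022\right) \frac{1}{10586}\right) = \left(-3\right) \left(- \frac{2011}{5293}\right) = \frac{6033}{5293} \approx 1.1398$)
$N \frac{4 - \frac{1}{-5 + 2}}{6} = \frac{6033 \frac{4 - \frac{1}{-5 + 2}}{6}}{5293} = \frac{6033 \left(4 - \frac{1}{-3}\right) \frac{1}{6}}{5293} = \frac{6033 \left(4 - - \frac{1}{3}\right) \frac{1}{6}}{5293} = \frac{6033 \left(4 + \frac{1}{3}\right) \frac{1}{6}}{5293} = \frac{6033 \cdot \frac{13}{3} \cdot \frac{1}{6}}{5293} = \frac{6033}{5293} \cdot \frac{13}{18} = \frac{26143}{31758}$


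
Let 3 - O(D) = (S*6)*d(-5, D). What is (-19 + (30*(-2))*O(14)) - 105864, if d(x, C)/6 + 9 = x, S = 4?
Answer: -227023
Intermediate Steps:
d(x, C) = -54 + 6*x
O(D) = 2019 (O(D) = 3 - 4*6*(-54 + 6*(-5)) = 3 - 24*(-54 - 30) = 3 - 24*(-84) = 3 - 1*(-2016) = 3 + 2016 = 2019)
(-19 + (30*(-2))*O(14)) - 105864 = (-19 + (30*(-2))*2019) - 105864 = (-19 - 60*2019) - 105864 = (-19 - 121140) - 105864 = -121159 - 105864 = -227023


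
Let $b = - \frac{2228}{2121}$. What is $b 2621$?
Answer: $- \frac{5839588}{2121} \approx -2753.2$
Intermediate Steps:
$b = - \frac{2228}{2121}$ ($b = \left(-2228\right) \frac{1}{2121} = - \frac{2228}{2121} \approx -1.0504$)
$b 2621 = \left(- \frac{2228}{2121}\right) 2621 = - \frac{5839588}{2121}$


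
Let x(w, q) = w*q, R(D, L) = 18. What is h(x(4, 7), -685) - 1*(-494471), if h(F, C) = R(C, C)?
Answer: 494489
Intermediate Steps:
x(w, q) = q*w
h(F, C) = 18
h(x(4, 7), -685) - 1*(-494471) = 18 - 1*(-494471) = 18 + 494471 = 494489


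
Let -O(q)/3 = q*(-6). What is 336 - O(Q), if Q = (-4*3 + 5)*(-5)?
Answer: -294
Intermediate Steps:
Q = 35 (Q = (-12 + 5)*(-5) = -7*(-5) = 35)
O(q) = 18*q (O(q) = -3*q*(-6) = -(-18)*q = 18*q)
336 - O(Q) = 336 - 18*35 = 336 - 1*630 = 336 - 630 = -294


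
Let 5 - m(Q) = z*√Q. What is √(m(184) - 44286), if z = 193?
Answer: √(-44281 - 386*√46) ≈ 216.56*I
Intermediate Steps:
m(Q) = 5 - 193*√Q
√(m(184) - 44286) = √((5 - 386*√46) - 44286) = √(-44281 - 386*√46)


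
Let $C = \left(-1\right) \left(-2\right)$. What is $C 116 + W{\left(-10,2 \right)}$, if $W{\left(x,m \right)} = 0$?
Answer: $232$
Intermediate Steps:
$C = 2$
$C 116 + W{\left(-10,2 \right)} = 2 \cdot 116 + 0 = 232 + 0 = 232$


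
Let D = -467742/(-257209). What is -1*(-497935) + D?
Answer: 128073831157/257209 ≈ 4.9794e+5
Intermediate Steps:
D = 467742/257209 (D = -467742*(-1/257209) = 467742/257209 ≈ 1.8185)
-1*(-497935) + D = -1*(-497935) + 467742/257209 = 497935 + 467742/257209 = 128073831157/257209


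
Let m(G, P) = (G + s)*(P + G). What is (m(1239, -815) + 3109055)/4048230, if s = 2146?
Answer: 302953/269882 ≈ 1.1225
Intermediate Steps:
m(G, P) = (2146 + G)*(G + P) (m(G, P) = (G + 2146)*(P + G) = (2146 + G)*(G + P))
(m(1239, -815) + 3109055)/4048230 = ((1239**2 + 2146*1239 + 2146*(-815) + 1239*(-815)) + 3109055)/4048230 = ((1535121 + 2658894 - 1748990 - 1009785) + 3109055)*(1/4048230) = (1435240 + 3109055)*(1/4048230) = 4544295*(1/4048230) = 302953/269882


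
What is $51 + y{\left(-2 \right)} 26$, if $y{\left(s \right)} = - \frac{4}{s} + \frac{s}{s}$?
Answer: $129$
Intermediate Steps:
$y{\left(s \right)} = 1 - \frac{4}{s}$ ($y{\left(s \right)} = - \frac{4}{s} + 1 = 1 - \frac{4}{s}$)
$51 + y{\left(-2 \right)} 26 = 51 + \frac{-4 - 2}{-2} \cdot 26 = 51 + \left(- \frac{1}{2}\right) \left(-6\right) 26 = 51 + 3 \cdot 26 = 51 + 78 = 129$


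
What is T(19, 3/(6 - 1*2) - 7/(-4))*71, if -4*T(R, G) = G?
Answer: -355/8 ≈ -44.375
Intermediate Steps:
T(R, G) = -G/4
T(19, 3/(6 - 1*2) - 7/(-4))*71 = -(3/(6 - 1*2) - 7/(-4))/4*71 = -(3/(6 - 2) - 7*(-¼))/4*71 = -(3/4 + 7/4)/4*71 = -(3*(¼) + 7/4)/4*71 = -(¾ + 7/4)/4*71 = -¼*5/2*71 = -5/8*71 = -355/8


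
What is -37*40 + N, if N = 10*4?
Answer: -1440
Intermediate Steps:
N = 40
-37*40 + N = -37*40 + 40 = -1480 + 40 = -1440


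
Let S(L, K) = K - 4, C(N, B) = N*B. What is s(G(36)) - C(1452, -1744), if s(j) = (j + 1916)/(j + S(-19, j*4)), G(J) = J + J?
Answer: 225374129/89 ≈ 2.5323e+6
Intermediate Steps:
G(J) = 2*J
C(N, B) = B*N
S(L, K) = -4 + K
s(j) = (1916 + j)/(-4 + 5*j) (s(j) = (j + 1916)/(j + (-4 + j*4)) = (1916 + j)/(j + (-4 + 4*j)) = (1916 + j)/(-4 + 5*j))
s(G(36)) - C(1452, -1744) = (1916 + 2*36)/(-4 + 5*(2*36)) - (-1744)*1452 = (1916 + 72)/(-4 + 5*72) - 1*(-2532288) = 1988/(-4 + 360) + 2532288 = 1988/356 + 2532288 = (1/356)*1988 + 2532288 = 497/89 + 2532288 = 225374129/89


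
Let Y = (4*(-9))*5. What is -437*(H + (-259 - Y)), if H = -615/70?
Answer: 537073/14 ≈ 38362.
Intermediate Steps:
Y = -180 (Y = -36*5 = -180)
H = -123/14 (H = -615*1/70 = -123/14 ≈ -8.7857)
-437*(H + (-259 - Y)) = -437*(-123/14 + (-259 - 1*(-180))) = -437*(-123/14 + (-259 + 180)) = -437*(-123/14 - 79) = -437*(-1229/14) = 537073/14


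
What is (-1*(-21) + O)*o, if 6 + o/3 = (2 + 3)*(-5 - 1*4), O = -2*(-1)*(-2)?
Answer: -2601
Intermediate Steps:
O = -4 (O = 2*(-2) = -4)
o = -153 (o = -18 + 3*((2 + 3)*(-5 - 1*4)) = -18 + 3*(5*(-5 - 4)) = -18 + 3*(5*(-9)) = -18 + 3*(-45) = -18 - 135 = -153)
(-1*(-21) + O)*o = (-1*(-21) - 4)*(-153) = (21 - 4)*(-153) = 17*(-153) = -2601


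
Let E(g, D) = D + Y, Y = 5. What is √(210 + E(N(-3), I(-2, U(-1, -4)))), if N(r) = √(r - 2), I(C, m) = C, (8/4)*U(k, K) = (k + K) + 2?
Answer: √213 ≈ 14.595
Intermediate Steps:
U(k, K) = 1 + K/2 + k/2 (U(k, K) = ((k + K) + 2)/2 = ((K + k) + 2)/2 = (2 + K + k)/2 = 1 + K/2 + k/2)
N(r) = √(-2 + r)
E(g, D) = 5 + D (E(g, D) = D + 5 = 5 + D)
√(210 + E(N(-3), I(-2, U(-1, -4)))) = √(210 + (5 - 2)) = √(210 + 3) = √213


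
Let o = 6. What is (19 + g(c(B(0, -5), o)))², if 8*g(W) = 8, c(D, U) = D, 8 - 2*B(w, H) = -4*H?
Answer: 400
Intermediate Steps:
B(w, H) = 4 + 2*H (B(w, H) = 4 - (-2)*H = 4 + 2*H)
g(W) = 1 (g(W) = (⅛)*8 = 1)
(19 + g(c(B(0, -5), o)))² = (19 + 1)² = 20² = 400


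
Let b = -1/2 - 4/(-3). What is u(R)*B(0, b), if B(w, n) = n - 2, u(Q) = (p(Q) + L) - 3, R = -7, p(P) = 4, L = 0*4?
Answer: -7/6 ≈ -1.1667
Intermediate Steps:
L = 0
u(Q) = 1 (u(Q) = (4 + 0) - 3 = 4 - 3 = 1)
b = ⅚ (b = -1*½ - 4*(-⅓) = -½ + 4/3 = ⅚ ≈ 0.83333)
B(w, n) = -2 + n
u(R)*B(0, b) = 1*(-2 + ⅚) = 1*(-7/6) = -7/6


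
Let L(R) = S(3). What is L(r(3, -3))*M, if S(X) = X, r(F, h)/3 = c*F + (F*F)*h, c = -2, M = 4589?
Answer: 13767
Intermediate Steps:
r(F, h) = -6*F + 3*h*F² (r(F, h) = 3*(-2*F + (F*F)*h) = 3*(-2*F + F²*h) = 3*(-2*F + h*F²) = -6*F + 3*h*F²)
L(R) = 3
L(r(3, -3))*M = 3*4589 = 13767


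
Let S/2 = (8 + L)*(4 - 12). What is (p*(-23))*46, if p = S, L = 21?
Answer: 490912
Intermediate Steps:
S = -464 (S = 2*((8 + 21)*(4 - 12)) = 2*(29*(-8)) = 2*(-232) = -464)
p = -464
(p*(-23))*46 = -464*(-23)*46 = 10672*46 = 490912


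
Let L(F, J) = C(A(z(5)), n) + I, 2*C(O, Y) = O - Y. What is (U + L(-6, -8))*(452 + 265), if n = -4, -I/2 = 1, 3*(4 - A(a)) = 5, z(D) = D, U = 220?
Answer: 317153/2 ≈ 1.5858e+5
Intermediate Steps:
A(a) = 7/3 (A(a) = 4 - ⅓*5 = 4 - 5/3 = 7/3)
I = -2 (I = -2*1 = -2)
C(O, Y) = O/2 - Y/2 (C(O, Y) = (O - Y)/2 = O/2 - Y/2)
L(F, J) = 7/6 (L(F, J) = ((½)*(7/3) - ½*(-4)) - 2 = (7/6 + 2) - 2 = 19/6 - 2 = 7/6)
(U + L(-6, -8))*(452 + 265) = (220 + 7/6)*(452 + 265) = (1327/6)*717 = 317153/2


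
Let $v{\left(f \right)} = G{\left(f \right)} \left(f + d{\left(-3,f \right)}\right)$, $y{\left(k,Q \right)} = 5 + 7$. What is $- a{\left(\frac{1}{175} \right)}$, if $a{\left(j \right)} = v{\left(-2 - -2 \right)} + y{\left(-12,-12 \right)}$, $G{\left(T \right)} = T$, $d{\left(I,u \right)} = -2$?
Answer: $-12$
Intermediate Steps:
$y{\left(k,Q \right)} = 12$
$v{\left(f \right)} = f \left(-2 + f\right)$ ($v{\left(f \right)} = f \left(f - 2\right) = f \left(-2 + f\right)$)
$a{\left(j \right)} = 12$ ($a{\left(j \right)} = \left(-2 - -2\right) \left(-2 - 0\right) + 12 = \left(-2 + 2\right) \left(-2 + \left(-2 + 2\right)\right) + 12 = 0 \left(-2 + 0\right) + 12 = 0 \left(-2\right) + 12 = 0 + 12 = 12$)
$- a{\left(\frac{1}{175} \right)} = \left(-1\right) 12 = -12$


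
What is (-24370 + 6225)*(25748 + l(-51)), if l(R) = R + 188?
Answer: -469683325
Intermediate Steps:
l(R) = 188 + R
(-24370 + 6225)*(25748 + l(-51)) = (-24370 + 6225)*(25748 + (188 - 51)) = -18145*(25748 + 137) = -18145*25885 = -469683325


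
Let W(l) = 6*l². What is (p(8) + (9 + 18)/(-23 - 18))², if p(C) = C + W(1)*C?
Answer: 5148361/1681 ≈ 3062.7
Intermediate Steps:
p(C) = 7*C (p(C) = C + (6*1²)*C = C + (6*1)*C = C + 6*C = 7*C)
(p(8) + (9 + 18)/(-23 - 18))² = (7*8 + (9 + 18)/(-23 - 18))² = (56 + 27/(-41))² = (56 + 27*(-1/41))² = (56 - 27/41)² = (2269/41)² = 5148361/1681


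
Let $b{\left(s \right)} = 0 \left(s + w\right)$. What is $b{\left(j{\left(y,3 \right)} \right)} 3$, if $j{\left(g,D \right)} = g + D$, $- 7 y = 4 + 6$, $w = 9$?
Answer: $0$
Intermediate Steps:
$y = - \frac{10}{7}$ ($y = - \frac{4 + 6}{7} = \left(- \frac{1}{7}\right) 10 = - \frac{10}{7} \approx -1.4286$)
$j{\left(g,D \right)} = D + g$
$b{\left(s \right)} = 0$ ($b{\left(s \right)} = 0 \left(s + 9\right) = 0 \left(9 + s\right) = 0$)
$b{\left(j{\left(y,3 \right)} \right)} 3 = 0 \cdot 3 = 0$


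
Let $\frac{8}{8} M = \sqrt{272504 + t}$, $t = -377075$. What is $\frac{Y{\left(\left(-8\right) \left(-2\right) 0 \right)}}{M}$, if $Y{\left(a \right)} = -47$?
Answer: $\frac{47 i \sqrt{1291}}{11619} \approx 0.14534 i$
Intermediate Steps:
$M = 9 i \sqrt{1291}$ ($M = \sqrt{272504 - 377075} = \sqrt{-104571} = 9 i \sqrt{1291} \approx 323.37 i$)
$\frac{Y{\left(\left(-8\right) \left(-2\right) 0 \right)}}{M} = - \frac{47}{9 i \sqrt{1291}} = - 47 \left(- \frac{i \sqrt{1291}}{11619}\right) = \frac{47 i \sqrt{1291}}{11619}$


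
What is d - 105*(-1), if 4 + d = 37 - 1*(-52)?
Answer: 190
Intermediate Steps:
d = 85 (d = -4 + (37 - 1*(-52)) = -4 + (37 + 52) = -4 + 89 = 85)
d - 105*(-1) = 85 - 105*(-1) = 85 + 105 = 190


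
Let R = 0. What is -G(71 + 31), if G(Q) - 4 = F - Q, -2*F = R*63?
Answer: 98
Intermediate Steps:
F = 0 (F = -0*63 = -½*0 = 0)
G(Q) = 4 - Q (G(Q) = 4 + (0 - Q) = 4 - Q)
-G(71 + 31) = -(4 - (71 + 31)) = -(4 - 1*102) = -(4 - 102) = -1*(-98) = 98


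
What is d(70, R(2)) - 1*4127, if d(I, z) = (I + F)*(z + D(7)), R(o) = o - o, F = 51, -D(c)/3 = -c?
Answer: -1586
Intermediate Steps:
D(c) = 3*c (D(c) = -(-3)*c = 3*c)
R(o) = 0
d(I, z) = (21 + z)*(51 + I) (d(I, z) = (I + 51)*(z + 3*7) = (51 + I)*(z + 21) = (51 + I)*(21 + z) = (21 + z)*(51 + I))
d(70, R(2)) - 1*4127 = (1071 + 21*70 + 51*0 + 70*0) - 1*4127 = (1071 + 1470 + 0 + 0) - 4127 = 2541 - 4127 = -1586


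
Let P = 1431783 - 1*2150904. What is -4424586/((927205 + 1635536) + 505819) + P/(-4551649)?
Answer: -8966248253277/6983504027720 ≈ -1.2839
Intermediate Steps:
P = -719121 (P = 1431783 - 2150904 = -719121)
-4424586/((927205 + 1635536) + 505819) + P/(-4551649) = -4424586/((927205 + 1635536) + 505819) - 719121/(-4551649) = -4424586/(2562741 + 505819) - 719121*(-1/4551649) = -4424586/3068560 + 719121/4551649 = -4424586*1/3068560 + 719121/4551649 = -2212293/1534280 + 719121/4551649 = -8966248253277/6983504027720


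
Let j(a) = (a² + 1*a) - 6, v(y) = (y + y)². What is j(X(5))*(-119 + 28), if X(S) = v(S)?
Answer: -918554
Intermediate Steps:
v(y) = 4*y² (v(y) = (2*y)² = 4*y²)
X(S) = 4*S²
j(a) = -6 + a + a² (j(a) = (a² + a) - 6 = (a + a²) - 6 = -6 + a + a²)
j(X(5))*(-119 + 28) = (-6 + 4*5² + (4*5²)²)*(-119 + 28) = (-6 + 4*25 + (4*25)²)*(-91) = (-6 + 100 + 100²)*(-91) = (-6 + 100 + 10000)*(-91) = 10094*(-91) = -918554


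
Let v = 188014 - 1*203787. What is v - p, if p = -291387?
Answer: 275614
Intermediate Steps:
v = -15773 (v = 188014 - 203787 = -15773)
v - p = -15773 - 1*(-291387) = -15773 + 291387 = 275614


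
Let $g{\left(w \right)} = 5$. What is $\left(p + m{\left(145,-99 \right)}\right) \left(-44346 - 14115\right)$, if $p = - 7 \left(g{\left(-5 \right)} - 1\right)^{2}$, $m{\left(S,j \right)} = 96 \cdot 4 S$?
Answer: $-3248560848$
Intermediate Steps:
$m{\left(S,j \right)} = 384 S$
$p = -112$ ($p = - 7 \left(5 - 1\right)^{2} = - 7 \cdot 4^{2} = \left(-7\right) 16 = -112$)
$\left(p + m{\left(145,-99 \right)}\right) \left(-44346 - 14115\right) = \left(-112 + 384 \cdot 145\right) \left(-44346 - 14115\right) = \left(-112 + 55680\right) \left(-58461\right) = 55568 \left(-58461\right) = -3248560848$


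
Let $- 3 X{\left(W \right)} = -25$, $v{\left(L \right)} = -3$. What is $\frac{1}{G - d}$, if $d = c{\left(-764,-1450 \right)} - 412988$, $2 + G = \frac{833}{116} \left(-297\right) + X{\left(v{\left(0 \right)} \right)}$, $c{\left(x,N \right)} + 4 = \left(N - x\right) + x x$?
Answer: $- \frac{348}{59906263} \approx -5.8091 \cdot 10^{-6}$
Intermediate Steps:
$X{\left(W \right)} = \frac{25}{3}$ ($X{\left(W \right)} = \left(- \frac{1}{3}\right) \left(-25\right) = \frac{25}{3}$)
$c{\left(x,N \right)} = -4 + N + x^{2} - x$ ($c{\left(x,N \right)} = -4 + \left(\left(N - x\right) + x x\right) = -4 + \left(\left(N - x\right) + x^{2}\right) = -4 + \left(N + x^{2} - x\right) = -4 + N + x^{2} - x$)
$G = - \frac{739999}{348}$ ($G = -2 + \left(\frac{833}{116} \left(-297\right) + \frac{25}{3}\right) = -2 + \left(- \frac{247401}{116} + \frac{25}{3}\right) = -2 - \frac{739303}{348} = - \frac{739999}{348} \approx -2126.4$)
$d = 170018$ ($d = \left(-4 - 1450 + \left(-764\right)^{2} - -764\right) - 412988 = \left(-4 - 1450 + 583696 + 764\right) - 412988 = 583006 - 412988 = 170018$)
$\frac{1}{G - d} = \frac{1}{- \frac{739999}{348} - 170018} = \frac{1}{- \frac{59906263}{348}} = - \frac{348}{59906263}$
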